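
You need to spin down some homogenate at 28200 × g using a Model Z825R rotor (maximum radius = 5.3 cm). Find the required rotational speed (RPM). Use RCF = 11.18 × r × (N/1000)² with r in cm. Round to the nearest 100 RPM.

RCF = 11.18 × r × (N/1000)²
28,200 = 11.18 × 5.3 × (N/1000)²
(N/1000)² = 28,200 / 59.254 = 475.9172
N = 1000 × √475.9172 ≈ 21,815.5

21800 RPM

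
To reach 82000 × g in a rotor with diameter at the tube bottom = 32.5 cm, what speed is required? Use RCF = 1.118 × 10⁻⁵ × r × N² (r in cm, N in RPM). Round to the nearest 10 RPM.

≈ 21250 RPM

r = 32.5 / 2 = 16.25 cm
82,000 = 1.118 × 10⁻⁵ × 16.25 × N²
N² = 82,000 / (18.1675 × 10⁻⁵) = 451,355,442
N ≈ √451,355,442 ≈ 21,245.1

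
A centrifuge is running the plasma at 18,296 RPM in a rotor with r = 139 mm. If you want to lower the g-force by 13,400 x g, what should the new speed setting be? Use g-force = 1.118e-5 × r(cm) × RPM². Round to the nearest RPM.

≈ 15764 RPM

r = 139 mm = 13.9 cm
Current RCF = 1.118 × 10⁻⁵ × 13.9 × (18296)² = 1.118 × 10⁻⁵ × 13.9 × 334,743,616 ≈ 52,019.8 × g
Target RCF = 52,019.8 − 13,400 = 38,619.8 × g
N² = 38,619.8 / (15.5402 × 10⁻⁵) = 248,515,463
N ≈ √248,515,463 ≈ 15,764.4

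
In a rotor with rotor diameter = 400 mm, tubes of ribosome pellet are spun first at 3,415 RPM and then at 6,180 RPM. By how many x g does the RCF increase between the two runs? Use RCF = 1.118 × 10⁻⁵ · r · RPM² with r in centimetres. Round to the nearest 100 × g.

r = 400 mm / 2 = 200 mm = 20 cm
RCF₁ = 1.118 × 10⁻⁵ × 20 × (3415)² = 1.118 × 10⁻⁵ × 20 × 11,662,225 ≈ 2,607.7 × g
RCF₂ = 1.118 × 10⁻⁵ × 20 × (6180)² = 1.118 × 10⁻⁵ × 20 × 38,192,400 ≈ 8,539.8 × g
Increase = 8,539.8 − 2,607.7 = 5,932.1

≈ 5900 x g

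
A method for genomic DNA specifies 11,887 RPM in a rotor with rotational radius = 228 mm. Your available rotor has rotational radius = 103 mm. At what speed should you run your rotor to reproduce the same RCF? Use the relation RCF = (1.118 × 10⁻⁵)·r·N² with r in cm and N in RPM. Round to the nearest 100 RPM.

Original rotor: r = 228 mm = 22.8 cm
RCF_original = 1.118 × 10⁻⁵ × 22.8 × (11887)² = 1.118 × 10⁻⁵ × 22.8 × 141,300,769 ≈ 36,018.1 × g
Your rotor: r = 103 mm = 10.3 cm
36,018.1 = 1.118 × 10⁻⁵ × 10.3 × N²
N² = 36,018.1 / (11.5154 × 10⁻⁵) = 312,782,014
N ≈ √312,782,014 ≈ 17,685.6

≈ 17700 RPM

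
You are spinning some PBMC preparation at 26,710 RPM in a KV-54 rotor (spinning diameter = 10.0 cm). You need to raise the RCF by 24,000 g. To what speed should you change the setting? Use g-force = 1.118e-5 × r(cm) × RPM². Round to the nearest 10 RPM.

33800 RPM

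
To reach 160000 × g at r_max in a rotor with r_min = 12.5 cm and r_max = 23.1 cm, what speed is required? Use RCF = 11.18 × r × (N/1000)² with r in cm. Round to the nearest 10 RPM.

Use r_max = 23.1 cm.
160,000 = 11.18 × 23.1 × (N/1000)²
(N/1000)² = 160,000 / 258.258 = 619.5355
N = 1000 × √619.5355 ≈ 24,890.5

≈ 24890 RPM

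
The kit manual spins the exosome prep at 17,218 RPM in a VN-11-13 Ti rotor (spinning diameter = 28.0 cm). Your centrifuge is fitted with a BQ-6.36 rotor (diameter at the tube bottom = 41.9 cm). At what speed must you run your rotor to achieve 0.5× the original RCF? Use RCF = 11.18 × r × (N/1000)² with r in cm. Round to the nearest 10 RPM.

Original rotor: r = 28.0 / 2 = 14 cm
RCF_original = 11.18 × 14 × (17.218)² = 11.18 × 14 × 296.459524 ≈ 46,401.8 × g
Target RCF = 0.5 × 46,401.8 ≈ 23,200.9 × g
Your rotor: r = 41.9 / 2 = 20.95 cm
23,200.9 = 11.18 × 20.95 × (N/1000)²
(N/1000)² = 23,200.9 / 234.221 = 99.05559
N = 1000 × √99.05559 ≈ 9,952.7

9950 RPM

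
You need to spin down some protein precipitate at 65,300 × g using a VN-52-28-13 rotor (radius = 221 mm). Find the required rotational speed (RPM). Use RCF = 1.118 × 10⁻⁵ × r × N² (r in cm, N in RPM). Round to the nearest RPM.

r = 221 mm = 22.1 cm
RCF = 1.118 × 10⁻⁵ × r × N²
65,300 = 1.118 × 10⁻⁵ × 22.1 × N²
N² = 65,300 / (24.7078 × 10⁻⁵) = 264,289,010
N ≈ √264,289,010 ≈ 16,257.0

16257 RPM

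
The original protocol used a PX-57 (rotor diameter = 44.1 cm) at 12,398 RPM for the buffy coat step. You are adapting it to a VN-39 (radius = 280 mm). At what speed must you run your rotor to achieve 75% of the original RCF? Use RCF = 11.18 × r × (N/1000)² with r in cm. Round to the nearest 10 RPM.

Original rotor: r = 44.1 / 2 = 22.05 cm
RCF_original = 11.18 × 22.05 × (12.398)² = 11.18 × 22.05 × 153.710404 ≈ 37,892.5 × g
Target RCF = 0.75 × 37,892.5 ≈ 28,419.4 × g
Your rotor: r = 280 mm = 28.0 cm
28,419.4 = 11.18 × 28 × (N/1000)²
(N/1000)² = 28,419.4 / 313.04 = 90.7852
N = 1000 × √90.7852 ≈ 9,528.1

≈ 9530 RPM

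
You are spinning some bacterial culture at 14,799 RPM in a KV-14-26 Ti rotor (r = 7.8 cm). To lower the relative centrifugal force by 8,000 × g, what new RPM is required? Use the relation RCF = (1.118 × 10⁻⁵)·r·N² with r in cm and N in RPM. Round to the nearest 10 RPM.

N₂ ≈ 11280 RPM

Current RCF = 1.118 × 10⁻⁵ × 7.8 × (14799)² = 1.118 × 10⁻⁵ × 7.8 × 219,010,401 ≈ 19,098.6 × g
Target RCF = 19,098.6 − 8,000 = 11,098.6 × g
N² = 11,098.6 / (8.7204 × 10⁻⁵) = 127,271,685
N ≈ √127,271,685 ≈ 11,281.5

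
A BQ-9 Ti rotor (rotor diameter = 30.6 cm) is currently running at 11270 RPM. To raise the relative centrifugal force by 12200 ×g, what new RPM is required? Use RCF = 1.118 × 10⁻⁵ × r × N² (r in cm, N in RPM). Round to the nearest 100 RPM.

14100 RPM

r = 30.6 / 2 = 15.3 cm
Current RCF = 1.118 × 10⁻⁵ × 15.3 × (11270)² = 1.118 × 10⁻⁵ × 15.3 × 127,012,900 ≈ 21,726.1 × g
Target RCF = 21,726.1 + 12,200 = 33,926.1 × g
N² = 33,926.1 / (17.1054 × 10⁻⁵) = 198,335,613
N ≈ √198,335,613 ≈ 14,083.2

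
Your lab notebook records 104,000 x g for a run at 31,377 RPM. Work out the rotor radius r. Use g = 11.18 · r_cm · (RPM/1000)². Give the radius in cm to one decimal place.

r ≈ 9.4 cm

RCF = 11.18 × r × (N/1000)²
104000 = 11.18 × r × (31.377)²
r = 104000 / (11.18 × 984.516129) = 104000 / 11006.89 ≈ 9.449 cm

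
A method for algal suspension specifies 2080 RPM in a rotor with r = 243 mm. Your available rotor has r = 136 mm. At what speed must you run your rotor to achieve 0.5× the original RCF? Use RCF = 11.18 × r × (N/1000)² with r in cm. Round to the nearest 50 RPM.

Original rotor: r = 243 mm = 24.3 cm
RCF_original = 11.18 × 24.3 × (2.08)² = 11.18 × 24.3 × 4.3264 ≈ 1,175.4 × g
Target RCF = 0.5 × 1,175.4 ≈ 587.7 × g
Your rotor: r = 136 mm = 13.6 cm
587.7 = 11.18 × 13.6 × (N/1000)²
(N/1000)² = 587.7 / 152.048 = 3.865227
N = 1000 × √3.865227 ≈ 1,966.0

≈ 1950 RPM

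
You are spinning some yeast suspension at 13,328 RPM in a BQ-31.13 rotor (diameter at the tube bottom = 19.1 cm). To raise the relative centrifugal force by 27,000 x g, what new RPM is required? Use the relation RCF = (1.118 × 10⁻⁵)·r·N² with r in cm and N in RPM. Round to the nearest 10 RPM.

20750 RPM

r = 19.1 / 2 = 9.55 cm
Current RCF = 1.118 × 10⁻⁵ × 9.55 × (13328)² = 1.118 × 10⁻⁵ × 9.55 × 177,635,584 ≈ 18,966 × g
Target RCF = 18,966 + 27,000 = 45,966 × g
N² = 45,966 / (10.6769 × 10⁻⁵) = 430,518,222
N ≈ √430,518,222 ≈ 20,748.9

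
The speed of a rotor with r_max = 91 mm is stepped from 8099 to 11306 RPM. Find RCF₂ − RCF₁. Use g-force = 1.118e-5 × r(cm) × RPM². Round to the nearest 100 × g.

r = 91 mm = 9.1 cm
RCF₁ = 1.118 × 10⁻⁵ × 9.1 × (8099)² = 1.118 × 10⁻⁵ × 9.1 × 65,593,801 ≈ 6,673.4 × g
RCF₂ = 1.118 × 10⁻⁵ × 9.1 × (11306)² = 1.118 × 10⁻⁵ × 9.1 × 127,825,636 ≈ 13,004.7 × g
Increase = 13,004.7 − 6,673.4 = 6,331.3

6300 ×g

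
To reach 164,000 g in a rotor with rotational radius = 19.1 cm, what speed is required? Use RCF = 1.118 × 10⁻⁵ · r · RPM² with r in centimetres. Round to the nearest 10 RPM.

164,000 = 1.118 × 10⁻⁵ × 19.1 × N²
N² = 164,000 / (21.3538 × 10⁻⁵) = 768,013,187
N ≈ √768,013,187 ≈ 27,713.1

≈ 27710 RPM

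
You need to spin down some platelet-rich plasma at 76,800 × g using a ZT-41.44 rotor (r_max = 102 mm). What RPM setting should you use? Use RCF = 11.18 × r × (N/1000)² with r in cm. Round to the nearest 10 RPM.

N ≈ 25950 RPM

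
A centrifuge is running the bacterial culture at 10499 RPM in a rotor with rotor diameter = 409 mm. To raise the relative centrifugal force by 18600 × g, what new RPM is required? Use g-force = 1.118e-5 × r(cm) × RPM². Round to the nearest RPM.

N₂ ≈ 13841 RPM

r = 409 mm / 2 = 204.5 mm = 20.45 cm
Current RCF = 1.118 × 10⁻⁵ × 20.45 × (10499)² = 1.118 × 10⁻⁵ × 20.45 × 110,229,001 ≈ 25,201.8 × g
Target RCF = 25,201.8 + 18,600 = 43,801.8 × g
N² = 43,801.8 / (22.8631 × 10⁻⁵) = 191,582,944
N ≈ √191,582,944 ≈ 13,841.3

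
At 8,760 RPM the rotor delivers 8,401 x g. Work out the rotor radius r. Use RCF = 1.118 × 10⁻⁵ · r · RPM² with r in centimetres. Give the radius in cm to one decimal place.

RCF = 1.118 × 10⁻⁵ × r × N²
8401 = 1.118 × 10⁻⁵ × r × (8760)²
r = 8401 / (1.118 × 10⁻⁵ × 76,737,600) = 8401 / 857.9264 ≈ 9.792 cm

9.8 cm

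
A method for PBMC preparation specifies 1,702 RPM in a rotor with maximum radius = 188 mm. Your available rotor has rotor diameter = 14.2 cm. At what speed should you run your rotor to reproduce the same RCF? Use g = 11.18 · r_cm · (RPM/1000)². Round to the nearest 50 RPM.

Original rotor: r = 188 mm = 18.8 cm
RCF = 11.18 × r × (N/1000)²
RCF_original = 11.18 × 18.8 × (1.702)² = 11.18 × 18.8 × 2.896804 ≈ 608.9 × g
Your rotor: r = 14.2 / 2 = 7.1 cm
608.9 = 11.18 × 7.1 × (N/1000)²
(N/1000)² = 608.9 / 79.378 = 7.670891
N = 1000 × √7.670891 ≈ 2,769.6

2750 RPM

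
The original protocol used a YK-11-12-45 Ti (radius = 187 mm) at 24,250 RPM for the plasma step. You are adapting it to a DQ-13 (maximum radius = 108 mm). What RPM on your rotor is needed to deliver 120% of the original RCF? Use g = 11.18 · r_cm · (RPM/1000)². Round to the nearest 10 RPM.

≈ 34960 RPM

Original rotor: r = 187 mm = 18.7 cm
RCF = 11.18 × r × (N/1000)²
RCF_original = 11.18 × 18.7 × (24.25)² = 11.18 × 18.7 × 588.0625 ≈ 122,943.9 × g
Target RCF = 1.2 × 122,943.9 ≈ 147,532.7 × g
Your rotor: r = 108 mm = 10.8 cm
147,532.7 = 11.18 × 10.8 × (N/1000)²
(N/1000)² = 147,532.7 / 120.744 = 1221.864
N = 1000 × √1221.864 ≈ 34,955.2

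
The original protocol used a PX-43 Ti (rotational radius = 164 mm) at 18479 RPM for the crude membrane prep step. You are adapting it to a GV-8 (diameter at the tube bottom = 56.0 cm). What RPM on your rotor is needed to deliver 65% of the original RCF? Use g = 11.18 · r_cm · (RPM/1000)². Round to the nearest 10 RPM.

11400 RPM

Original rotor: r = 164 mm = 16.4 cm
RCF = 11.18 × r × (N/1000)²
RCF_original = 11.18 × 16.4 × (18.479)² = 11.18 × 16.4 × 341.473441 ≈ 62,609.8 × g
Target RCF = 0.65 × 62,609.8 ≈ 40,696.4 × g
Your rotor: r = 56.0 / 2 = 28 cm
40,696.4 = 11.18 × 28 × (N/1000)²
(N/1000)² = 40,696.4 / 313.04 = 130.0038
N = 1000 × √130.0038 ≈ 11,401.9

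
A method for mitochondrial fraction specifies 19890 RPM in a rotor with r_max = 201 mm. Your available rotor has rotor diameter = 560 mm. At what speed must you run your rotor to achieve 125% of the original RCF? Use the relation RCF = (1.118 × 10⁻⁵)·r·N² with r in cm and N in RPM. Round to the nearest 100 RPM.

Original rotor: r = 201 mm = 20.1 cm
RCF_original = 1.118 × 10⁻⁵ × 20.1 × (19890)² = 1.118 × 10⁻⁵ × 20.1 × 395,612,100 ≈ 88,901.2 × g
Target RCF = 1.25 × 88,901.2 ≈ 111,126.5 × g
Your rotor: r = 560 mm / 2 = 280 mm = 28 cm
111,126.5 = 1.118 × 10⁻⁵ × 28 × N²
N² = 111,126.5 / (31.304 × 10⁻⁵) = 354,991,375
N ≈ √354,991,375 ≈ 18,841.2

≈ 18800 RPM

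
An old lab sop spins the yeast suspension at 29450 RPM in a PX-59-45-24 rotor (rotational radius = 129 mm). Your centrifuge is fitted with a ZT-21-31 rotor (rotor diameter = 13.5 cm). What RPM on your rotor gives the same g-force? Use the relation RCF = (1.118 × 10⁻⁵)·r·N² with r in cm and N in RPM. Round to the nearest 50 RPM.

Original rotor: r = 129 mm = 12.9 cm
RCF_original = 1.118 × 10⁻⁵ × 12.9 × (29450)² = 1.118 × 10⁻⁵ × 12.9 × 867,302,500 ≈ 125,084.1 × g
Your rotor: r = 13.5 / 2 = 6.75 cm
125,084.1 = 1.118 × 10⁻⁵ × 6.75 × N²
N² = 125,084.1 / (7.5465 × 10⁻⁵) = 1,657,511,429
N ≈ √1,657,511,429 ≈ 40,712.5

≈ 40700 RPM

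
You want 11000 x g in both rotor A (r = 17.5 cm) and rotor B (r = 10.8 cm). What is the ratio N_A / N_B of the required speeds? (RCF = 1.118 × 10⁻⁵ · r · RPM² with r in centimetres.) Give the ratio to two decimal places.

0.79

At fixed RCF, N ∝ 1/√r, so N_A/N_B = √(r_B/r_A) = √(10.8/17.5) = √0.617143 = 0.7856.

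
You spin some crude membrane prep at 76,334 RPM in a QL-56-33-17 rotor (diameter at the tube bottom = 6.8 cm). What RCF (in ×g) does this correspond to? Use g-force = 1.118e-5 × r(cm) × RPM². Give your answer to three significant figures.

RCF ≈ 221000 ×g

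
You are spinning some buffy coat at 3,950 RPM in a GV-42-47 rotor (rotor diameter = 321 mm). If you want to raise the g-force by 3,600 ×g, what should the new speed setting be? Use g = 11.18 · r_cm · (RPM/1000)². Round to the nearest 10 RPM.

r = 321 mm / 2 = 160.5 mm = 16.05 cm
Current RCF = 11.18 × 16.05 × (3.95)² = 11.18 × 16.05 × 15.6025 ≈ 2,799.7 × g
Target RCF = 2,799.7 + 3,600 = 6,399.7 × g
(N/1000)² = 6,399.7 / 179.439 = 35.66504
N = 1000 × √35.66504 ≈ 5,972.0

5970 RPM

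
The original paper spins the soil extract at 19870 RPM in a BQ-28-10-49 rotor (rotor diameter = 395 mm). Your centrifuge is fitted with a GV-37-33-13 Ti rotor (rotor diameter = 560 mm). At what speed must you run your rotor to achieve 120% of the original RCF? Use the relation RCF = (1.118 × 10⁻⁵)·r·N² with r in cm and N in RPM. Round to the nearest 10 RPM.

18280 RPM

Original rotor: r = 395 mm / 2 = 197.5 mm = 19.75 cm
RCF_original = 1.118 × 10⁻⁵ × 19.75 × (19870)² = 1.118 × 10⁻⁵ × 19.75 × 394,816,900 ≈ 87,177.5 × g
Target RCF = 1.2 × 87,177.5 ≈ 104,613 × g
Your rotor: r = 560 mm / 2 = 280 mm = 28 cm
104,613 = 1.118 × 10⁻⁵ × 28 × N²
N² = 104,613 / (31.304 × 10⁻⁵) = 334,184,130
N ≈ √334,184,130 ≈ 18,280.7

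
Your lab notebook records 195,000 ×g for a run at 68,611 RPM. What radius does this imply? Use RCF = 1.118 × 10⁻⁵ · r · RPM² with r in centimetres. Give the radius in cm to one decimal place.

r ≈ 3.7 cm

195000 = 1.118 × 10⁻⁵ × r × (68611)²
r = 195000 / (1.118 × 10⁻⁵ × 4,707,469,321) = 195000 / 52629.51 ≈ 3.705 cm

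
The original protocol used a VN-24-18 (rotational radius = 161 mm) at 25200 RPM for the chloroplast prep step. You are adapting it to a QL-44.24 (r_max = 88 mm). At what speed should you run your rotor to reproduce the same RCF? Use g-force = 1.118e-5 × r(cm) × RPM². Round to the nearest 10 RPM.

≈ 34090 RPM

Original rotor: r = 161 mm = 16.1 cm
RCF_original = 1.118 × 10⁻⁵ × 16.1 × (25200)² = 1.118 × 10⁻⁵ × 16.1 × 635,040,000 ≈ 114,305.9 × g
Your rotor: r = 88 mm = 8.8 cm
114,305.9 = 1.118 × 10⁻⁵ × 8.8 × N²
N² = 114,305.9 / (9.8384 × 10⁻⁵) = 1,161,834,241
N ≈ √1,161,834,241 ≈ 34,085.7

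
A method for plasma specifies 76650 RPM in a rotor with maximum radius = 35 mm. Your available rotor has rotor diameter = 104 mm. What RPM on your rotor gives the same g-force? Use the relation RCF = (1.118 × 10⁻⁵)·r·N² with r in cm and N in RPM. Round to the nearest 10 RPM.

Original rotor: r = 35 mm = 3.5 cm
RCF_original = 1.118 × 10⁻⁵ × 3.5 × (76650)² = 1.118 × 10⁻⁵ × 3.5 × 5,875,222,500 ≈ 229,897.5 × g
Your rotor: r = 104 mm / 2 = 52 mm = 5.2 cm
229,897.5 = 1.118 × 10⁻⁵ × 5.2 × N²
N² = 229,897.5 / (5.8136 × 10⁻⁵) = 3,954,477,432
N ≈ √3,954,477,432 ≈ 62,884.6

≈ 62880 RPM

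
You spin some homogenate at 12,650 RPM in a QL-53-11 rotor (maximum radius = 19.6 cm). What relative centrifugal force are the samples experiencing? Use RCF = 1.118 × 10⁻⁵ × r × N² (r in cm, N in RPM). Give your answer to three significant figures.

35100 x g

RCF = 1.118 × 10⁻⁵ × 19.6 × (12650)² = 1.118 × 10⁻⁵ × 19.6 × 160,022,500 ≈ 35,065.4 × g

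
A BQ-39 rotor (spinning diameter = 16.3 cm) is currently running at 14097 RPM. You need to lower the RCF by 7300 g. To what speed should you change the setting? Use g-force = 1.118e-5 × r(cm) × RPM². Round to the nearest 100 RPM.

r = 16.3 / 2 = 8.15 cm
Current RCF = 1.118 × 10⁻⁵ × 8.15 × (14097)² = 1.118 × 10⁻⁵ × 8.15 × 198,725,409 ≈ 18,107.3 × g
Target RCF = 18,107.3 − 7,300 = 10,807.3 × g
N² = 10,807.3 / (9.1117 × 10⁻⁵) = 118,609,041
N ≈ √118,609,041 ≈ 10,890.8

10900 RPM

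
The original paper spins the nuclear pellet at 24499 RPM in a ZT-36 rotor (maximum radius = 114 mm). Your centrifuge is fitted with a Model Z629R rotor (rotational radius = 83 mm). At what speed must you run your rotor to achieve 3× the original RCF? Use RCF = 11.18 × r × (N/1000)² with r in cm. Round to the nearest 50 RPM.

49750 RPM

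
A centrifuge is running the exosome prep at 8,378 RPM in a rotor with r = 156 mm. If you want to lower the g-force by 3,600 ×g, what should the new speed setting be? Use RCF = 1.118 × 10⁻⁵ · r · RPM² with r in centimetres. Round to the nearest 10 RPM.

≈ 7040 RPM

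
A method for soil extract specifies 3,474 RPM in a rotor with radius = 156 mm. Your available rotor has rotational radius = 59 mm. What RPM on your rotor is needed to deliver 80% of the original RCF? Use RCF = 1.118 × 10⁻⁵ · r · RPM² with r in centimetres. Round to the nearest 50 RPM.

5050 RPM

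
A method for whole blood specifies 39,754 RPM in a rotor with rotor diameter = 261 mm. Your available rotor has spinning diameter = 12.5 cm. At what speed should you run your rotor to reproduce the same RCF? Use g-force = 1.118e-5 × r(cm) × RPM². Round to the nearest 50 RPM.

≈ 57450 RPM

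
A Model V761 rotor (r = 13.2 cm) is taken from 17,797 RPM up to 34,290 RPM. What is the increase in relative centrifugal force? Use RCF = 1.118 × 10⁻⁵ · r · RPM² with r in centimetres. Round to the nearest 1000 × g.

RCF₁ = 1.118 × 10⁻⁵ × 13.2 × (17797)² = 1.118 × 10⁻⁵ × 13.2 × 316,733,209 ≈ 46,742.2 × g
RCF₂ = 1.118 × 10⁻⁵ × 13.2 × (34290)² = 1.118 × 10⁻⁵ × 13.2 × 1,175,804,100 ≈ 173,520.5 × g
Increase = 173,520.5 − 46,742.2 = 126,778.3

≈ 127000 g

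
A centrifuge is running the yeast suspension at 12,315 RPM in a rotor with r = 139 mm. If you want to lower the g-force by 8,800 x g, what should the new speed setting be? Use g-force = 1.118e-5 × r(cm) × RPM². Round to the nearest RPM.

r = 139 mm = 13.9 cm
Current RCF = 1.118 × 10⁻⁵ × 13.9 × (12315)² = 1.118 × 10⁻⁵ × 13.9 × 151,659,225 ≈ 23,568.1 × g
Target RCF = 23,568.1 − 8,800 = 14,768.1 × g
N² = 14,768.1 / (15.5402 × 10⁻⁵) = 95,031,595
N ≈ √95,031,595 ≈ 9,748.4

N₂ ≈ 9748 RPM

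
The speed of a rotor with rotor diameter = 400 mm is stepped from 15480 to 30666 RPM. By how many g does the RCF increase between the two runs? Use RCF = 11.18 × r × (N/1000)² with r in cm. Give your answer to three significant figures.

≈ 157000 g

r = 400 mm / 2 = 200 mm = 20 cm
RCF₁ = 11.18 × 20 × (15.48)² = 11.18 × 20 × 239.6304 ≈ 53,581.4 × g
RCF₂ = 11.18 × 20 × (30.666)² = 11.18 × 20 × 940.403556 ≈ 210,274.2 × g
Increase = 210,274.2 − 53,581.4 = 156,692.8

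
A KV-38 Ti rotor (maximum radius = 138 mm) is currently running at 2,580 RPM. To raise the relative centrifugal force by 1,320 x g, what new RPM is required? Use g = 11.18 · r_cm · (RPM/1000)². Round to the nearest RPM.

r = 138 mm = 13.8 cm
Current RCF = 11.18 × 13.8 × (2.58)² = 11.18 × 13.8 × 6.6564 ≈ 1,027 × g
Target RCF = 1,027 + 1,320 = 2,347 × g
(N/1000)² = 2,347 / 154.284 = 15.21221
N = 1000 × √15.21221 ≈ 3,900.3

N₂ ≈ 3900 RPM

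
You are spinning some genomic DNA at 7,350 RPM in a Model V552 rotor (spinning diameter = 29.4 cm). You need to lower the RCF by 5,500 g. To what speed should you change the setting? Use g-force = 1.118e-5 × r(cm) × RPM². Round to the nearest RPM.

r = 29.4 / 2 = 14.7 cm
Current RCF = 1.118 × 10⁻⁵ × 14.7 × (7350)² = 1.118 × 10⁻⁵ × 14.7 × 54,022,500 ≈ 8,878.4 × g
Target RCF = 8,878.4 − 5,500 = 3,378.4 × g
N² = 3,378.4 / (16.4346 × 10⁻⁵) = 20,556,631
N ≈ √20,556,631 ≈ 4,533.9

4534 RPM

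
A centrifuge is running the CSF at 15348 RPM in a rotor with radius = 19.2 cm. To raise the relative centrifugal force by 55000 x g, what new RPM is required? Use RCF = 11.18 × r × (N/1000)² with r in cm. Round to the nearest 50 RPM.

Current RCF = 11.18 × 19.2 × (15.348)² = 11.18 × 19.2 × 235.561104 ≈ 50,564.6 × g
Target RCF = 50,564.6 + 55,000 = 105,564.6 × g
(N/1000)² = 105,564.6 / 214.656 = 491.785
N = 1000 × √491.785 ≈ 22,176.2

22200 RPM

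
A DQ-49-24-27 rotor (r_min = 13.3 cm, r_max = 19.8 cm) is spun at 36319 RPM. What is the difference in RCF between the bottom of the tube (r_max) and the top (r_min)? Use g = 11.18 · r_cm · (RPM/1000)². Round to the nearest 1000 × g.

RCF_max = 11.18 × 19.8 × (36.319)² = 11.18 × 19.8 × 1,319.069761 ≈ 291,994.6 × g
RCF_min = 11.18 × 13.3 × (36.319)² = 11.18 × 13.3 × 1,319.069761 ≈ 196,137.8 × g
ΔRCF = 291,994.6 − 196,137.8 = 95,856.8

96000 ×g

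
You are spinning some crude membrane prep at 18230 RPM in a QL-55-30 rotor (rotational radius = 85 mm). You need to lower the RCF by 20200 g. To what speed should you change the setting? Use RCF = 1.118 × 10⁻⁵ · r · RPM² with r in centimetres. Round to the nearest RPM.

r = 85 mm = 8.5 cm
Current RCF = 1.118 × 10⁻⁵ × 8.5 × (18230)² = 1.118 × 10⁻⁵ × 8.5 × 332,332,900 ≈ 31,581.6 × g
Target RCF = 31,581.6 − 20,200 = 11,381.6 × g
N² = 11,381.6 / (9.503 × 10⁻⁵) = 119,768,494
N ≈ √119,768,494 ≈ 10,943.9

10944 RPM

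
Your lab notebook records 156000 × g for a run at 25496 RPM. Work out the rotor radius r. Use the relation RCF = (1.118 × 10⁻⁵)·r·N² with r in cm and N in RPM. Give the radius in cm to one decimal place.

156000 = 1.118 × 10⁻⁵ × r × (25496)²
r = 156000 / (1.118 × 10⁻⁵ × 650,046,016) = 156000 / 7267.514 ≈ 21.465 cm

21.5 cm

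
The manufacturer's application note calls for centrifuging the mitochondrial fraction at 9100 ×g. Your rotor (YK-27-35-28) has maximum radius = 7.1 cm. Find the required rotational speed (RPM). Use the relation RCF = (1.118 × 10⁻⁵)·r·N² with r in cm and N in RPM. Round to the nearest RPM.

9,100 = 1.118 × 10⁻⁵ × 7.1 × N²
N² = 9,100 / (7.9378 × 10⁻⁵) = 114,641,336
N ≈ √114,641,336 ≈ 10,707.1

N ≈ 10707 RPM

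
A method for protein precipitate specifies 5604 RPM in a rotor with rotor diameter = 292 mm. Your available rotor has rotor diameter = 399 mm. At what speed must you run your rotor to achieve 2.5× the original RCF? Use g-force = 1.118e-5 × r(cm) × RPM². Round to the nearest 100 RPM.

Original rotor: r = 292 mm / 2 = 146 mm = 14.6 cm
RCF_original = 1.118 × 10⁻⁵ × 14.6 × (5604)² = 1.118 × 10⁻⁵ × 14.6 × 31,404,816 ≈ 5,126.1 × g
Target RCF = 2.5 × 5,126.1 ≈ 12,815.2 × g
Your rotor: r = 399 mm / 2 = 199.5 mm = 19.95 cm
12,815.2 = 1.118 × 10⁻⁵ × 19.95 × N²
N² = 12,815.2 / (22.3041 × 10⁻⁵) = 57,456,701
N ≈ √57,456,701 ≈ 7,580.0

≈ 7600 RPM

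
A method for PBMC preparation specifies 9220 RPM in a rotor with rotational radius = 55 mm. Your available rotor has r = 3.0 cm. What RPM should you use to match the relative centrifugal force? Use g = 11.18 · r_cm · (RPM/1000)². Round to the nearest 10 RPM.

≈ 12480 RPM

Original rotor: r = 55 mm = 5.5 cm
RCF = 11.18 × r × (N/1000)²
RCF_original = 11.18 × 5.5 × (9.22)² = 11.18 × 5.5 × 85.0084 ≈ 5,227.2 × g
5,227.2 = 11.18 × 3 × (N/1000)²
(N/1000)² = 5,227.2 / 33.54 = 155.8497
N = 1000 × √155.8497 ≈ 12,484.0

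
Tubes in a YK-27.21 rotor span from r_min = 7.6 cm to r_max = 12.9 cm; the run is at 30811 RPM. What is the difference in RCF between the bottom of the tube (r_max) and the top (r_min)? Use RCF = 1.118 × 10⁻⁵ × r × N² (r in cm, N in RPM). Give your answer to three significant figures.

≈ 56300 g

RCF_max = 1.118 × 10⁻⁵ × 12.9 × (30811)² = 1.118 × 10⁻⁵ × 12.9 × 949,317,721 ≈ 136,912.5 × g
RCF_min = 1.118 × 10⁻⁵ × 7.6 × (30811)² = 1.118 × 10⁻⁵ × 7.6 × 949,317,721 ≈ 80,661.6 × g
ΔRCF = 136,912.5 − 80,661.6 = 56,250.9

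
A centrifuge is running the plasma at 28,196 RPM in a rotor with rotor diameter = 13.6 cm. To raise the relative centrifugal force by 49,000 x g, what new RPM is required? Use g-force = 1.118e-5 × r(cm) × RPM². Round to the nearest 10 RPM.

N₂ ≈ 37940 RPM

r = 13.6 / 2 = 6.8 cm
Current RCF = 1.118 × 10⁻⁵ × 6.8 × (28196)² = 1.118 × 10⁻⁵ × 6.8 × 795,014,416 ≈ 60,440.2 × g
Target RCF = 60,440.2 + 49,000 = 109,440.2 × g
N² = 109,440.2 / (7.6024 × 10⁻⁵) = 1,439,548,037
N ≈ √1,439,548,037 ≈ 37,941.4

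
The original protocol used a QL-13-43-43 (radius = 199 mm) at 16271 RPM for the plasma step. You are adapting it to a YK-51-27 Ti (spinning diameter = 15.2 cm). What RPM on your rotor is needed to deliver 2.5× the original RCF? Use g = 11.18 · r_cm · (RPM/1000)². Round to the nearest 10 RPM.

Original rotor: r = 199 mm = 19.9 cm
RCF = 11.18 × r × (N/1000)²
RCF_original = 11.18 × 19.9 × (16.271)² = 11.18 × 19.9 × 264.745441 ≈ 58,901.1 × g
Target RCF = 2.5 × 58,901.1 ≈ 147,252.8 × g
Your rotor: r = 15.2 / 2 = 7.6 cm
147,252.8 = 11.18 × 7.6 × (N/1000)²
(N/1000)² = 147,252.8 / 84.968 = 1733.038
N = 1000 × √1733.038 ≈ 41,629.8

41630 RPM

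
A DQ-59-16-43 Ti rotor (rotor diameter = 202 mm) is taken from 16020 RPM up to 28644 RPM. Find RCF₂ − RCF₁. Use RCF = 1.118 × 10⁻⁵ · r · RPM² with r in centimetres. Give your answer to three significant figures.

63700 g

r = 202 mm / 2 = 101 mm = 10.1 cm
RCF₁ = 1.118 × 10⁻⁵ × 10.1 × (16020)² = 1.118 × 10⁻⁵ × 10.1 × 256,640,400 ≈ 28,979.3 × g
RCF₂ = 1.118 × 10⁻⁵ × 10.1 × (28644)² = 1.118 × 10⁻⁵ × 10.1 × 820,478,736 ≈ 92,646.8 × g
Increase = 92,646.8 − 28,979.3 = 63,667.5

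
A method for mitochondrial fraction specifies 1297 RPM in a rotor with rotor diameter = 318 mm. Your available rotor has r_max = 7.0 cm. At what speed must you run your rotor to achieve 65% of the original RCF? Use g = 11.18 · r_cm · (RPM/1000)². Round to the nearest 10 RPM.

≈ 1580 RPM

Original rotor: r = 318 mm / 2 = 159 mm = 15.9 cm
RCF_original = 11.18 × 15.9 × (1.297)² = 11.18 × 15.9 × 1.682209 ≈ 299 × g
Target RCF = 0.65 × 299 ≈ 194.3 × g
194.3 = 11.18 × 7 × (N/1000)²
(N/1000)² = 194.3 / 78.26 = 2.48275
N = 1000 × √2.48275 ≈ 1,575.7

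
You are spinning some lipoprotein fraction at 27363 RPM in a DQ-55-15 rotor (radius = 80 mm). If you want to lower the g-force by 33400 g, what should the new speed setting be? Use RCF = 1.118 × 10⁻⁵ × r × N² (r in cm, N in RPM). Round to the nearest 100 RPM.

r = 80 mm = 8.0 cm
Current RCF = 1.118 × 10⁻⁵ × 8 × (27363)² = 1.118 × 10⁻⁵ × 8 × 748,733,769 ≈ 66,966.7 × g
Target RCF = 66,966.7 − 33,400 = 33,566.7 × g
N² = 33,566.7 / (8.944 × 10⁻⁵) = 375,298,524
N ≈ √375,298,524 ≈ 19,372.6

19400 RPM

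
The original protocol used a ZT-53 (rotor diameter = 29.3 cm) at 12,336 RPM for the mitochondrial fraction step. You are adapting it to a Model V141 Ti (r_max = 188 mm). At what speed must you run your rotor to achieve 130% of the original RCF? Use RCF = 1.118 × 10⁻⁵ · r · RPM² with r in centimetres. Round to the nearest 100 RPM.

12400 RPM

Original rotor: r = 29.3 / 2 = 14.65 cm
RCF = 1.118 × 10⁻⁵ × r × N²
RCF_original = 1.118 × 10⁻⁵ × 14.65 × (12336)² = 1.118 × 10⁻⁵ × 14.65 × 152,176,896 ≈ 24,924.6 × g
Target RCF = 1.3 × 24,924.6 ≈ 32,402 × g
Your rotor: r = 188 mm = 18.8 cm
32,402 = 1.118 × 10⁻⁵ × 18.8 × N²
N² = 32,402 / (21.0184 × 10⁻⁵) = 154,160,164
N ≈ √154,160,164 ≈ 12,416.1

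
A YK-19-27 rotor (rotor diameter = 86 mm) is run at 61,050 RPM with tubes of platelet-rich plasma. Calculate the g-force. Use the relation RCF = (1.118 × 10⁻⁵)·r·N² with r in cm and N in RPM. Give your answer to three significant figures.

r = 86 mm / 2 = 43 mm = 4.3 cm
RCF = 1.118 × 10⁻⁵ × r × N²
RCF = 1.118 × 10⁻⁵ × 4.3 × (61050)² = 1.118 × 10⁻⁵ × 4.3 × 3,727,102,500 ≈ 179,176.7 × g

≈ 179000 ×g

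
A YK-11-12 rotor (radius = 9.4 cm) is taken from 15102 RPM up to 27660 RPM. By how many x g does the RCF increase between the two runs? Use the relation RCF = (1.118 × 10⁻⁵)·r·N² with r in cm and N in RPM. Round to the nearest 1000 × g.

≈ 56000 x g

RCF₁ = 1.118 × 10⁻⁵ × 9.4 × (15102)² = 1.118 × 10⁻⁵ × 9.4 × 228,070,404 ≈ 23,968.4 × g
RCF₂ = 1.118 × 10⁻⁵ × 9.4 × (27660)² = 1.118 × 10⁻⁵ × 9.4 × 765,075,600 ≈ 80,403.3 × g
Increase = 80,403.3 − 23,968.4 = 56,434.9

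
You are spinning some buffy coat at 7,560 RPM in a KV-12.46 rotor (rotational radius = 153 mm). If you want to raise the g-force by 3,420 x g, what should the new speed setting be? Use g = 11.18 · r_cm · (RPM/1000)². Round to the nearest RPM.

r = 153 mm = 15.3 cm
Current RCF = 11.18 × 15.3 × (7.56)² = 11.18 × 15.3 × 57.1536 ≈ 9,776.4 × g
Target RCF = 9,776.4 + 3,420 = 13,196.4 × g
(N/1000)² = 13,196.4 / 171.054 = 77.14757
N = 1000 × √77.14757 ≈ 8,783.4

≈ 8783 RPM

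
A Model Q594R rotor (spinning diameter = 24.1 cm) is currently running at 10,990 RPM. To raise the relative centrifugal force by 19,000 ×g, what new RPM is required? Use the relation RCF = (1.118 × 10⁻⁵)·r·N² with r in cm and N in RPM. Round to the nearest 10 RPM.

r = 24.1 / 2 = 12.05 cm
Current RCF = 1.118 × 10⁻⁵ × 12.05 × (10990)² = 1.118 × 10⁻⁵ × 12.05 × 120,780,100 ≈ 16,271.4 × g
Target RCF = 16,271.4 + 19,000 = 35,271.4 × g
N² = 35,271.4 / (13.4719 × 10⁻⁵) = 261,814,592
N ≈ √261,814,592 ≈ 16,180.7

16180 RPM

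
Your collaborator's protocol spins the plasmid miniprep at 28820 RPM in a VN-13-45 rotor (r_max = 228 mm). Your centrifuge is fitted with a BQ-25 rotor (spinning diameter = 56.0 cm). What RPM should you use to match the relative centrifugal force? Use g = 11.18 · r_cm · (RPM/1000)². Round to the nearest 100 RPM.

Original rotor: r = 228 mm = 22.8 cm
RCF_original = 11.18 × 22.8 × (28.82)² = 11.18 × 22.8 × 830.5924 ≈ 211,721.3 × g
Your rotor: r = 56.0 / 2 = 28 cm
211,721.3 = 11.18 × 28 × (N/1000)²
(N/1000)² = 211,721.3 / 313.04 = 676.3394
N = 1000 × √676.3394 ≈ 26,006.5

26000 RPM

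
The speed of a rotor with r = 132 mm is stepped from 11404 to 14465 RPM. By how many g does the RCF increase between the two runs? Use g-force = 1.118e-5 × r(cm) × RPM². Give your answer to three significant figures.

r = 132 mm = 13.2 cm
RCF₁ = 1.118 × 10⁻⁵ × 13.2 × (11404)² = 1.118 × 10⁻⁵ × 13.2 × 130,051,216 ≈ 19,192.4 × g
RCF₂ = 1.118 × 10⁻⁵ × 13.2 × (14465)² = 1.118 × 10⁻⁵ × 13.2 × 209,236,225 ≈ 30,878.2 × g
Increase = 30,878.2 − 19,192.4 = 11,685.8

11700 g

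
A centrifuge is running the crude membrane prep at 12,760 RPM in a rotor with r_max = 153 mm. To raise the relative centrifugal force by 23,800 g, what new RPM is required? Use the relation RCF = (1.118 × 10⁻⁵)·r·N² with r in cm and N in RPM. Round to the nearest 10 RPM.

r = 153 mm = 15.3 cm
Current RCF = 1.118 × 10⁻⁵ × 15.3 × (12760)² = 1.118 × 10⁻⁵ × 15.3 × 162,817,600 ≈ 27,850.6 × g
Target RCF = 27,850.6 + 23,800 = 51,650.6 × g
N² = 51,650.6 / (17.1054 × 10⁻⁵) = 301,954,938
N ≈ √301,954,938 ≈ 17,376.9

≈ 17380 RPM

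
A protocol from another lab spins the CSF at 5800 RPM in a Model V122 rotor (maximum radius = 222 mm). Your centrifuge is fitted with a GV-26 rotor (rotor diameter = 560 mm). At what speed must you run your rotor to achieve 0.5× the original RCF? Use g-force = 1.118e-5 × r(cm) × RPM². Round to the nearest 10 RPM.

≈ 3650 RPM

Original rotor: r = 222 mm = 22.2 cm
RCF = 1.118 × 10⁻⁵ × r × N²
RCF_original = 1.118 × 10⁻⁵ × 22.2 × (5800)² = 1.118 × 10⁻⁵ × 22.2 × 33,640,000 ≈ 8,349.3 × g
Target RCF = 0.5 × 8,349.3 ≈ 4,174.6 × g
Your rotor: r = 560 mm / 2 = 280 mm = 28 cm
4,174.6 = 1.118 × 10⁻⁵ × 28 × N²
N² = 4,174.6 / (31.304 × 10⁻⁵) = 13,335,676
N ≈ √13,335,676 ≈ 3,651.8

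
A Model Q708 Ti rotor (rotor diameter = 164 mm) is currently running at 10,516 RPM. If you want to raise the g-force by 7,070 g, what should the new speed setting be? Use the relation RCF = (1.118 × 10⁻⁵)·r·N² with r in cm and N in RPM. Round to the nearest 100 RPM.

13700 RPM

r = 164 mm / 2 = 82 mm = 8.2 cm
Current RCF = 1.118 × 10⁻⁵ × 8.2 × (10516)² = 1.118 × 10⁻⁵ × 8.2 × 110,586,256 ≈ 10,138.1 × g
Target RCF = 10,138.1 + 7,070 = 17,208.1 × g
N² = 17,208.1 / (9.1676 × 10⁻⁵) = 187,705,615
N ≈ √187,705,615 ≈ 13,700.6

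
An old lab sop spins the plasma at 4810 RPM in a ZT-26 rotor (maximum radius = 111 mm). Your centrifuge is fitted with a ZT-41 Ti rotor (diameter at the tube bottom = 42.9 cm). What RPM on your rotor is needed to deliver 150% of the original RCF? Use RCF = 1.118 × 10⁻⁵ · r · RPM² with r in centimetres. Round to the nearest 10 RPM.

Original rotor: r = 111 mm = 11.1 cm
RCF_original = 1.118 × 10⁻⁵ × 11.1 × (4810)² = 1.118 × 10⁻⁵ × 11.1 × 23,136,100 ≈ 2,871.1 × g
Target RCF = 1.5 × 2,871.1 ≈ 4,306.6 × g
Your rotor: r = 42.9 / 2 = 21.45 cm
4,306.6 = 1.118 × 10⁻⁵ × 21.45 × N²
N² = 4,306.6 / (23.9811 × 10⁻⁵) = 17,958,309
N ≈ √17,958,309 ≈ 4,237.7

≈ 4240 RPM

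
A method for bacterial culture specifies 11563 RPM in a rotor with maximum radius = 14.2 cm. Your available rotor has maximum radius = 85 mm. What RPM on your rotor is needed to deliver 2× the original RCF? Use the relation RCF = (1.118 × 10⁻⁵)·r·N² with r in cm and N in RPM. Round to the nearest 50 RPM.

21150 RPM

RCF_original = 1.118 × 10⁻⁵ × 14.2 × (11563)² = 1.118 × 10⁻⁵ × 14.2 × 133,702,969 ≈ 21,226.1 × g
Target RCF = 2 × 21,226.1 ≈ 42,452.2 × g
Your rotor: r = 85 mm = 8.5 cm
42,452.2 = 1.118 × 10⁻⁵ × 8.5 × N²
N² = 42,452.2 / (9.503 × 10⁻⁵) = 446,724,192
N ≈ √446,724,192 ≈ 21,135.9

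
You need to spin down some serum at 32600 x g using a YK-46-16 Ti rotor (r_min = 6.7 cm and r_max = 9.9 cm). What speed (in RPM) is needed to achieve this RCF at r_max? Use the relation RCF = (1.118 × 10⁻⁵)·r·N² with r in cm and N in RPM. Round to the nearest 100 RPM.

≈ 17200 RPM

Use r_max = 9.9 cm.
RCF = 1.118 × 10⁻⁵ × r × N²
32,600 = 1.118 × 10⁻⁵ × 9.9 × N²
N² = 32,600 / (11.0682 × 10⁻⁵) = 294,537,504
N ≈ √294,537,504 ≈ 17,162.1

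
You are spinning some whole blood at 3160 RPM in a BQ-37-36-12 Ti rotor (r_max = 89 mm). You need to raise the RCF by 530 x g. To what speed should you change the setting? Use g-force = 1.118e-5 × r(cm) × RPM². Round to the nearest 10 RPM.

r = 89 mm = 8.9 cm
Current RCF = 1.118 × 10⁻⁵ × 8.9 × (3160)² = 1.118 × 10⁻⁵ × 8.9 × 9,985,600 ≈ 993.6 × g
Target RCF = 993.6 + 530 = 1,523.6 × g
N² = 1,523.6 / (9.9502 × 10⁻⁵) = 15,312,255
N ≈ √15,312,255 ≈ 3,913.1

≈ 3910 RPM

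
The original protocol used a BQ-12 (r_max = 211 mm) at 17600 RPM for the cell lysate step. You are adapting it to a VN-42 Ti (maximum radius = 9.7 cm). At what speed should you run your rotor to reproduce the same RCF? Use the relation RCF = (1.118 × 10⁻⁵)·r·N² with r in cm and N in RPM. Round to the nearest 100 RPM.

26000 RPM

Original rotor: r = 211 mm = 21.1 cm
RCF_original = 1.118 × 10⁻⁵ × 21.1 × (17600)² = 1.118 × 10⁻⁵ × 21.1 × 309,760,000 ≈ 73,071.8 × g
73,071.8 = 1.118 × 10⁻⁵ × 9.7 × N²
N² = 73,071.8 / (10.8446 × 10⁻⁵) = 673,808,163
N ≈ √673,808,163 ≈ 25,957.8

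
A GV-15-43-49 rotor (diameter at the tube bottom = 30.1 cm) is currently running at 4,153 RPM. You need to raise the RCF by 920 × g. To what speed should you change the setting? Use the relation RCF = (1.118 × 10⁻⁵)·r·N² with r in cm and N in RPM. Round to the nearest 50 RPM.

N₂ ≈ 4750 RPM

r = 30.1 / 2 = 15.05 cm
Current RCF = 1.118 × 10⁻⁵ × 15.05 × (4153)² = 1.118 × 10⁻⁵ × 15.05 × 17,247,409 ≈ 2,902 × g
Target RCF = 2,902 + 920 = 3,822 × g
N² = 3,822 / (16.8259 × 10⁻⁵) = 22,714,981
N ≈ √22,714,981 ≈ 4,766.0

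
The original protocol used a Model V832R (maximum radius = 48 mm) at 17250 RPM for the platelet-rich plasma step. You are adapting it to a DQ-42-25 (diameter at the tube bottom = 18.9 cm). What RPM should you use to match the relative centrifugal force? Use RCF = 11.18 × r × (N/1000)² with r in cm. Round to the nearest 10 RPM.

Original rotor: r = 48 mm = 4.8 cm
RCF_original = 11.18 × 4.8 × (17.25)² = 11.18 × 4.8 × 297.5625 ≈ 15,968.4 × g
Your rotor: r = 18.9 / 2 = 9.45 cm
15,968.4 = 11.18 × 9.45 × (N/1000)²
(N/1000)² = 15,968.4 / 105.651 = 151.1429
N = 1000 × √151.1429 ≈ 12,294.0

≈ 12290 RPM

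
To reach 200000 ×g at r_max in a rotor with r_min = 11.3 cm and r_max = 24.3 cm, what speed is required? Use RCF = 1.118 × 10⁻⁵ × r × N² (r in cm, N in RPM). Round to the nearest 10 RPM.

N ≈ 27130 RPM

Use r_max = 24.3 cm.
RCF = 1.118 × 10⁻⁵ × r × N²
200,000 = 1.118 × 10⁻⁵ × 24.3 × N²
N² = 200,000 / (27.1674 × 10⁻⁵) = 736,176,447
N ≈ √736,176,447 ≈ 27,132.6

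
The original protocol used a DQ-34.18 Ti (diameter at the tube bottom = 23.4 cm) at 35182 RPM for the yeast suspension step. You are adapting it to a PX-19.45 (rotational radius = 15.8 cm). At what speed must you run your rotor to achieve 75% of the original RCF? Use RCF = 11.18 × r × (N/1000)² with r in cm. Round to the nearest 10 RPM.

26220 RPM

Original rotor: r = 23.4 / 2 = 11.7 cm
RCF_original = 11.18 × 11.7 × (35.182)² = 11.18 × 11.7 × 1,237.773124 ≈ 161,908.2 × g
Target RCF = 0.75 × 161,908.2 ≈ 121,431.2 × g
121,431.2 = 11.18 × 15.8 × (N/1000)²
(N/1000)² = 121,431.2 / 176.644 = 687.4346
N = 1000 × √687.4346 ≈ 26,219.0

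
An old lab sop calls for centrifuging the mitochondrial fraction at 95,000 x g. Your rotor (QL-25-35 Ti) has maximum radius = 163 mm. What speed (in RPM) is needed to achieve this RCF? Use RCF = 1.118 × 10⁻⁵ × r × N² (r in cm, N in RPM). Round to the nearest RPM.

≈ 22832 RPM

r = 163 mm = 16.3 cm
95,000 = 1.118 × 10⁻⁵ × 16.3 × N²
N² = 95,000 / (18.2234 × 10⁻⁵) = 521,307,769
N ≈ √521,307,769 ≈ 22,832.2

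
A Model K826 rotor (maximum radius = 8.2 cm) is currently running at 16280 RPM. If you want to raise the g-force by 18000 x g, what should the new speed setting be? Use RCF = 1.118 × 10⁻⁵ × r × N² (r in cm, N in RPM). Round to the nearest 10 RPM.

N₂ ≈ 21480 RPM

Current RCF = 1.118 × 10⁻⁵ × 8.2 × (16280)² = 1.118 × 10⁻⁵ × 8.2 × 265,038,400 ≈ 24,297.7 × g
Target RCF = 24,297.7 + 18,000 = 42,297.7 × g
N² = 42,297.7 / (9.1676 × 10⁻⁵) = 461,382,477
N ≈ √461,382,477 ≈ 21,479.8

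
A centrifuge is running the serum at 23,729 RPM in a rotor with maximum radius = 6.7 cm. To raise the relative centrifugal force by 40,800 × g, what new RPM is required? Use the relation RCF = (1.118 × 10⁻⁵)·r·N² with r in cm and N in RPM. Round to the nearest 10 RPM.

≈ 33280 RPM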